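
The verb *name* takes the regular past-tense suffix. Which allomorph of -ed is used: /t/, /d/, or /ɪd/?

/d/

The stem *name* ends in a voiced sound other than /d/.
The -ed suffix is realized as /ɪd/ after /t, d/; as /t/ after other voiceless consonants; and as /d/ after other voiced sounds.
So -ed on *name* is pronounced /d/.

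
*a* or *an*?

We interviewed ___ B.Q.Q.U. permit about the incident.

The indefinite article is chosen by the initial *sound* of the following word, not its spelling.
The initialism *B.Q.Q.U.* is read letter by letter; the first letter, B, is pronounced /biː/, which begins with a consonant sound.
So the article is *a*: We interviewed a B.Q.Q.U. permit about the incident.

a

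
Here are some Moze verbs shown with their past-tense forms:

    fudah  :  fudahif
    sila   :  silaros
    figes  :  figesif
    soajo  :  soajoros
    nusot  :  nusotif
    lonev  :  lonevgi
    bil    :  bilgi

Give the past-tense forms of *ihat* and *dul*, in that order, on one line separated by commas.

ihatif, dulgi

The suffix is conditioned by the final sound: -if when the stem ends in a voiceless consonant (*fudah*, *figes*, *nusot*); -gi when the stem ends in a voiced consonant (*lonev*, *bil*); -ros when the stem ends in a vowel (*sila*, *soajo*).
*ihat*: final sound = /t/, a voiceless consonant → -if → *ihatif*.
*dul*: final sound = /l/, a voiced consonant → -gi → *dulgi*.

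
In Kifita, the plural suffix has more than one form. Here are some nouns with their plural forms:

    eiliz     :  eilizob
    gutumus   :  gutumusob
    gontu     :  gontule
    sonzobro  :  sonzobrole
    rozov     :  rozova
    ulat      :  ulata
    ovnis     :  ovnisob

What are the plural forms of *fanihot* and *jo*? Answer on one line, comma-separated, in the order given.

fanihota, jole

The suffix is conditioned by the final sound: -ob when the stem ends in a sibilant (*eiliz*, *gutumus*, *ovnis*); -a when the stem ends in a non-sibilant consonant (*rozov*, *ulat*); -le when the stem ends in a vowel (*gontu*, *sonzobro*).
Since the final sound of *fanihot* is /t/ (a non-sibilant consonant), it takes -a, giving *fanihota*.
*jo* — final sound /o/ (a vowel) → -le → *jole*.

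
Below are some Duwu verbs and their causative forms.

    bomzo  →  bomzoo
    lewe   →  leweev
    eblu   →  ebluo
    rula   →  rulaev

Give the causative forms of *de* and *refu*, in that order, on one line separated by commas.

The suffix is conditioned by the last vowel: -o when the last vowel of the stem is a rounded vowel (*bomzo*, *eblu*); -ev when the last vowel of the stem is an unrounded vowel (*lewe*, *rula*).
*de* — last vowel /e/ (an unrounded vowel) → -ev → *deev*.
*refu* — last vowel /u/ (a rounded vowel) → -o → *refuo*.

deev, refuo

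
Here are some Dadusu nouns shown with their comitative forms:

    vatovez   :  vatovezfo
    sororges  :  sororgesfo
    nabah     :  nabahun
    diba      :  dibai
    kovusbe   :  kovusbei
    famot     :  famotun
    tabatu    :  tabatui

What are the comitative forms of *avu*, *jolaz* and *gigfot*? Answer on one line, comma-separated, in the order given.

avui, jolazfo, gigfotun

The alternation tracks the final sound of the stem — -fo when the stem ends in a sibilant (*vatovez*, *sororges*); -un when the stem ends in a non-sibilant consonant (*nabah*, *famot*); -i when the stem ends in a vowel (*diba*, *kovusbe*, *tabatu*).
Since the final sound of *avu* is /u/ (a vowel), it takes -i, giving *avui*.
*jolaz*: final sound = /z/, a sibilant → -fo → *jolazfo*.
*gigfot* — final sound /t/ (a non-sibilant consonant) → -un → *gigfotun*.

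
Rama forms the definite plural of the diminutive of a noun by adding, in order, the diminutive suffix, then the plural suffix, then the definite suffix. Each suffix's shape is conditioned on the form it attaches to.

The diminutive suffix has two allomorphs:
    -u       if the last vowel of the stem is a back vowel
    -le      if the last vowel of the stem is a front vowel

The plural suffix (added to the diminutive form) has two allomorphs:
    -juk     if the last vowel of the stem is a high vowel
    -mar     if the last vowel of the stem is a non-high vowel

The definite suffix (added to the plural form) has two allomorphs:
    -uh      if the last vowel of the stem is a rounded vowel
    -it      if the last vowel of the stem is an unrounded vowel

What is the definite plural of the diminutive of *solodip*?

*solodip*: last vowel = /i/, a front vowel → -le → *solodiple*.
The last vowel of the diminutive form *solodiple* is /e/, which is a non-high vowel, so the plural suffix is -mar, giving *solodiplemar*.
Since the last vowel of the plural form *solodiplemar* is /a/ (an unrounded vowel), it takes -it, giving *solodiplemarit*.

solodiplemarit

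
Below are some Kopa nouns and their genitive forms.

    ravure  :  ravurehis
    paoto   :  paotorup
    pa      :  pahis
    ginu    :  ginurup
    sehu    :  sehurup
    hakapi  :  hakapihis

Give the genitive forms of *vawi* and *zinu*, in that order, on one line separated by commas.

The alternation tracks the last vowel of the stem — -rup when the last vowel of the stem is a rounded vowel (*paoto*, *ginu*, *sehu*); -his when the last vowel of the stem is an unrounded vowel (*ravure*, *pa*, *hakapi*).
*vawi*: last vowel = /i/, an unrounded vowel → -his → *vawihis*.
*zinu*: last vowel = /u/, a rounded vowel → -rup → *zinurup*.

vawihis, zinurup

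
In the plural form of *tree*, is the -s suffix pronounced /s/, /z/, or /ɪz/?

/z/

The stem *tree* ends in a voiced non-sibilant sound.
The plural suffix surfaces as /ɪz/ after sibilants, /s/ after other voiceless consonants, and /z/ after other voiced sounds.
So the plural -s on *tree* is pronounced /z/.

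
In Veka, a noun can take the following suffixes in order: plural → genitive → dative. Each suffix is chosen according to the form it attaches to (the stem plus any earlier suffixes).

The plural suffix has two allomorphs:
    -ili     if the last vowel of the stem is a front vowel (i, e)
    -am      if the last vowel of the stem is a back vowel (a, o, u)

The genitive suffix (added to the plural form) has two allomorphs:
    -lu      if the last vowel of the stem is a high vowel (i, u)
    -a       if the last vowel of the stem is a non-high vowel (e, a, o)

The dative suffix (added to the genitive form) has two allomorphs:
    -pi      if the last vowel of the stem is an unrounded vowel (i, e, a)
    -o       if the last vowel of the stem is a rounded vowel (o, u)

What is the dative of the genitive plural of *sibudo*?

sibudoamapi

*sibudo*: last vowel = /o/, a back vowel → -am → *sibudoam*.
Since the last vowel of the plural form *sibudoam* is /a/ (a non-high vowel), it takes -a, giving *sibudoama*.
The genitive form *sibudoama* — last vowel /a/ (an unrounded vowel) → -pi → *sibudoamapi*.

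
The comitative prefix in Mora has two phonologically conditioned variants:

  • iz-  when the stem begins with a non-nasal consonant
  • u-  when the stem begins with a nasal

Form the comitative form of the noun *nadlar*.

*nadlar* — first consonant /n/ (a nasal) → u- → *unadlar*.

unadlar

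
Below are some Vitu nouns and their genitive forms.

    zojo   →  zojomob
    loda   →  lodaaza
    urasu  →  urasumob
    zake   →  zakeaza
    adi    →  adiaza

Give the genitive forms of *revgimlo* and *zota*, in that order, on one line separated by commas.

revgimlomob, zotaaza

The alternation tracks the last vowel of the stem — -mob when the last vowel of the stem is a rounded vowel (*zojo*, *urasu*); -aza when the last vowel of the stem is an unrounded vowel (*loda*, *zake*, *adi*).
*revgimlo*: last vowel = /o/, a rounded vowel → -mob → *revgimlomob*.
Since the last vowel of *zota* is /a/ (an unrounded vowel), it takes -aza, giving *zotaaza*.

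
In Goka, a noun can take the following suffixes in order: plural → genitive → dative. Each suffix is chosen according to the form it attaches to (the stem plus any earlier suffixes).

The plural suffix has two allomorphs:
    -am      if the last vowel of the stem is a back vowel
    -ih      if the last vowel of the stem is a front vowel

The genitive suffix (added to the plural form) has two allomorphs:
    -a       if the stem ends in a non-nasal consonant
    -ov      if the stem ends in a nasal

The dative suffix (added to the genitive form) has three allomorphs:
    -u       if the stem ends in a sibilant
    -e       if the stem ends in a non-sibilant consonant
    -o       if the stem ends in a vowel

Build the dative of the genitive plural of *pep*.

*pep*: last vowel = /e/, a front vowel → -ih → *pepih*.
The plural form *pepih*: final consonant = /h/, non-nasal → -a → *pepiha*.
The final sound of the genitive form *pepiha* is /a/, which is a vowel, so the dative suffix is -o, giving *pepihao*.

pepihao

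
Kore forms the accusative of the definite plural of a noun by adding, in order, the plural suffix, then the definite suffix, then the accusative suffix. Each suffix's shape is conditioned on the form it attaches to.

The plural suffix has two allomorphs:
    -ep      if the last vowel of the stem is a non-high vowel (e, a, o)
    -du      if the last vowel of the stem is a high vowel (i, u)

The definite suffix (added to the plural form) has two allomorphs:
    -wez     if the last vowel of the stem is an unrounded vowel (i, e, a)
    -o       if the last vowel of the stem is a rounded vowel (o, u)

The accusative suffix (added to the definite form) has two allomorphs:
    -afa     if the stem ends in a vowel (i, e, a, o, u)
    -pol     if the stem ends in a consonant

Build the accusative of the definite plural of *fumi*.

fumiduoafa

The last vowel of *fumi* is /i/, which is a high vowel, so the plural suffix is -du, giving *fumidu*.
The plural form *fumidu* — last vowel /u/ (a rounded vowel) → -o → *fumiduo*.
The definite form *fumiduo*: final sound = /o/, a vowel → -afa → *fumiduoafa*.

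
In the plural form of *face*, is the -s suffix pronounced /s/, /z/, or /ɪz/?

The stem *face* ends in a sibilant (/s, z, ʃ, ʒ, tʃ, dʒ/).
The plural suffix surfaces as /ɪz/ after sibilants, /s/ after other voiceless consonants, and /z/ after other voiced sounds.
So the plural -s on *face* is pronounced /ɪz/.

/ɪz/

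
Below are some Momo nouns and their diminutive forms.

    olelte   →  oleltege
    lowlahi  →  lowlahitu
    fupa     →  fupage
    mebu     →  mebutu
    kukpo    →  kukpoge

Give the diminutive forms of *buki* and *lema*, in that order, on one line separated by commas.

bukitu, lemage

The pattern is height harmony: -tu when the last vowel of the stem is a high vowel (*lowlahi*, *mebu*); -ge when the last vowel of the stem is a non-high vowel (*olelte*, *fupa*, *kukpo*).
*buki* — last vowel /i/ (a high vowel) → -tu → *bukitu*.
Since the last vowel of *lema* is /a/ (a non-high vowel), it takes -ge, giving *lemage*.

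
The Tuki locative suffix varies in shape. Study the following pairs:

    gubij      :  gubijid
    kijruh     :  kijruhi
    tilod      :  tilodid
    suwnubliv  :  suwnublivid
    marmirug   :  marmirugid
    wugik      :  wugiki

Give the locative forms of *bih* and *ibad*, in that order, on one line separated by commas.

bihi, ibadid

The suffix is conditioned by the final consonant: -i when the stem ends in a voiceless consonant (*kijruh*, *wugik*); -id when the stem ends in a voiced consonant (*gubij*, *tilod*, *suwnubliv*, *marmirug*).
*bih*: final consonant = /h/, voiceless → -i → *bihi*.
*ibad* — final consonant /d/ (voiced) → -id → *ibadid*.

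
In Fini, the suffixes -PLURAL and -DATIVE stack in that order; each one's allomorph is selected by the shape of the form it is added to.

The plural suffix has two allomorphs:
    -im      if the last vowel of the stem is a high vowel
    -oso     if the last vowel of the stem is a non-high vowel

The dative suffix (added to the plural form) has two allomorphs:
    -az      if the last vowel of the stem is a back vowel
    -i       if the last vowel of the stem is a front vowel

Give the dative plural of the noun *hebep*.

Since the last vowel of *hebep* is /e/ (a non-high vowel), it takes -oso, giving *hebeposo*.
The last vowel of the plural form *hebeposo* is /o/, which is a back vowel, so the dative suffix is -az, giving *hebeposoaz*.

hebeposoaz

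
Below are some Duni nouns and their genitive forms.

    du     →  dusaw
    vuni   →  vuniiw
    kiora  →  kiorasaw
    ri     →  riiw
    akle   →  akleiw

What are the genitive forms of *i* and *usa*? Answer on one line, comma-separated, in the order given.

The alternation tracks the last vowel of the stem — -iw when the last vowel of the stem is a front vowel (*vuni*, *ri*, *akle*); -saw when the last vowel of the stem is a back vowel (*du*, *kiora*).
*i*: last vowel = /i/, a front vowel → -iw → *iiw*.
*usa* — last vowel /a/ (a back vowel) → -saw → *usasaw*.

iiw, usasaw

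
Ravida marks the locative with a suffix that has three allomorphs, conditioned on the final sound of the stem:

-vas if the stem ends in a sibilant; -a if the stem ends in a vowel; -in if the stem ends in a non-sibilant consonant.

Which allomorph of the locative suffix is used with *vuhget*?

*vuhget* — final sound /t/ (a non-sibilant consonant) → -in.

-in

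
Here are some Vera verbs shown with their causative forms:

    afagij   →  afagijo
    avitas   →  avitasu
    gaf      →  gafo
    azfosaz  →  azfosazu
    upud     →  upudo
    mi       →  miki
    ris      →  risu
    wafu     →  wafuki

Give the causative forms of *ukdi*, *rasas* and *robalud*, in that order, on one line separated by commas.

ukdiki, rasasu, robaludo

The pattern is sibilance of the final sound: -u when the stem ends in a sibilant (*avitas*, *azfosaz*, *ris*); -o when the stem ends in a non-sibilant consonant (*afagij*, *gaf*, *upud*); -ki when the stem ends in a vowel (*mi*, *wafu*).
The final sound of *ukdi* is /i/, which is a vowel, so the suffix is -ki, giving *ukdiki*.
Since the final sound of *rasas* is /s/ (a sibilant), it takes -u, giving *rasasu*.
*robalud*: final sound = /d/, a non-sibilant consonant → -o → *robaludo*.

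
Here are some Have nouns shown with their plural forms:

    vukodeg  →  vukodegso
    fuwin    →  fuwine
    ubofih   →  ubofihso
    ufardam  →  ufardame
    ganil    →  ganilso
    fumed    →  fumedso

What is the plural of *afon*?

afone

The pattern is nasality of the final consonant: -e when the stem ends in a nasal (*fuwin*, *ufardam*); -so when the stem ends in a non-nasal consonant (*vukodeg*, *ubofih*, *ganil*, *fumed*).
*afon* — final consonant /n/ (a nasal) → -e → *afone*.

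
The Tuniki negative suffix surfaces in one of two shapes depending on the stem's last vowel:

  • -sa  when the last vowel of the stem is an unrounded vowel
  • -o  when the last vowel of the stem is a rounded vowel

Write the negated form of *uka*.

ukasa

*uka*: last vowel = /a/, an unrounded vowel → -sa → *ukasa*.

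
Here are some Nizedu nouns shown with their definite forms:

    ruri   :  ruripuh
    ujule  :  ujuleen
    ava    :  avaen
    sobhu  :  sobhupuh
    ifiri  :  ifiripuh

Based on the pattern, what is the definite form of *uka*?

The suffix is conditioned by the last vowel: -puh when the last vowel of the stem is a high vowel (*ruri*, *sobhu*, *ifiri*); -en when the last vowel of the stem is a non-high vowel (*ujule*, *ava*).
Since the last vowel of *uka* is /a/ (a non-high vowel), it takes -en, giving *ukaen*.

ukaen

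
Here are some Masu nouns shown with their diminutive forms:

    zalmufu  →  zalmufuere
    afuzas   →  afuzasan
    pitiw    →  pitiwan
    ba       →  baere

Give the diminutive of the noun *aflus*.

aflusan

The suffix is conditioned by the final sound: -an when the stem ends in a consonant (*afuzas*, *pitiw*); -ere when the stem ends in a vowel (*zalmufu*, *ba*).
*aflus*: final sound = /s/, a consonant → -an → *aflusan*.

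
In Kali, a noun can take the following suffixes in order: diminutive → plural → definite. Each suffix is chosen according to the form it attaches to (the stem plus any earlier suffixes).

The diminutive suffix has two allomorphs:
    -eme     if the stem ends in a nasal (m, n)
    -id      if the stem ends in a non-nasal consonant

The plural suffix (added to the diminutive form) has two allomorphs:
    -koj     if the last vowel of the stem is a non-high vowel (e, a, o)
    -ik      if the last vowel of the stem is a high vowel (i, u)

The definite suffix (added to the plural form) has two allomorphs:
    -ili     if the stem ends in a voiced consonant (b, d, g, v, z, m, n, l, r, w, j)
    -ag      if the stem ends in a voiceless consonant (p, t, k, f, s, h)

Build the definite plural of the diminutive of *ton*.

*ton*: final consonant = /n/, a nasal → -eme → *toneme*.
The diminutive form *toneme* — last vowel /e/ (a non-high vowel) → -koj → *tonemekoj*.
The plural form *tonemekoj* — final consonant /j/ (voiced) → -ili → *tonemekojili*.

tonemekojili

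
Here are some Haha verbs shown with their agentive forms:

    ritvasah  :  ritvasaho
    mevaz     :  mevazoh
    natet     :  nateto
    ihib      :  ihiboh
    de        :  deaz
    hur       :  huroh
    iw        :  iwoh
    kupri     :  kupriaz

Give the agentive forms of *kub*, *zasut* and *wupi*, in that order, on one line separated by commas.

The alternation tracks the final sound of the stem — -o when the stem ends in a voiceless consonant (*ritvasah*, *natet*); -oh when the stem ends in a voiced consonant (*mevaz*, *ihib*, *hur*, *iw*); -az when the stem ends in a vowel (*de*, *kupri*).
The final sound of *kub* is /b/, which is a voiced consonant, so the suffix is -oh, giving *kuboh*.
The final sound of *zasut* is /t/, which is a voiceless consonant, so the suffix is -o, giving *zasuto*.
*wupi*: final sound = /i/, a vowel → -az → *wupiaz*.

kuboh, zasuto, wupiaz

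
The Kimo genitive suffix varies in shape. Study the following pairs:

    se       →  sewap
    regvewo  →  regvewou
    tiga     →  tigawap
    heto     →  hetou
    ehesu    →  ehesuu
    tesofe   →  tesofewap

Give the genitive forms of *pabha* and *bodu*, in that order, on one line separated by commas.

pabhawap, boduu

Looking at the last vowel of each stem: -u when the last vowel of the stem is a rounded vowel (*regvewo*, *heto*, *ehesu*); -wap when the last vowel of the stem is an unrounded vowel (*se*, *tiga*, *tesofe*).
*pabha* — last vowel /a/ (an unrounded vowel) → -wap → *pabhawap*.
*bodu*: last vowel = /u/, a rounded vowel → -u → *boduu*.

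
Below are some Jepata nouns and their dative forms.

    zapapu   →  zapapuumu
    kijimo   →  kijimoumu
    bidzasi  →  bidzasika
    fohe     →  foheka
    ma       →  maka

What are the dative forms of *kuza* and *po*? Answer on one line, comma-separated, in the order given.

kuzaka, poumu

Looking at the last vowel of each stem: -umu when the last vowel of the stem is a rounded vowel (*zapapu*, *kijimo*); -ka when the last vowel of the stem is an unrounded vowel (*bidzasi*, *fohe*, *ma*).
*kuza*: last vowel = /a/, an unrounded vowel → -ka → *kuzaka*.
The last vowel of *po* is /o/, which is a rounded vowel, so the suffix is -umu, giving *poumu*.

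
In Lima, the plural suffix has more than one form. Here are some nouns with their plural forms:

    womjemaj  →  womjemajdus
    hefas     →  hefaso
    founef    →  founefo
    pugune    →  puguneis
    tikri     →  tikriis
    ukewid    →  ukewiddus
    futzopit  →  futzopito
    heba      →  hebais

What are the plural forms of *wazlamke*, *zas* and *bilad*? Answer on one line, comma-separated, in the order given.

The pattern is voicing of the final sound: -o when the stem ends in a voiceless consonant (*hefas*, *founef*, *futzopit*); -dus when the stem ends in a voiced consonant (*womjemaj*, *ukewid*); -is when the stem ends in a vowel (*pugune*, *tikri*, *heba*).
*wazlamke* — final sound /e/ (a vowel) → -is → *wazlamkeis*.
The final sound of *zas* is /s/, which is a voiceless consonant, so the suffix is -o, giving *zaso*.
The final sound of *bilad* is /d/, which is a voiced consonant, so the suffix is -dus, giving *biladdus*.

wazlamkeis, zaso, biladdus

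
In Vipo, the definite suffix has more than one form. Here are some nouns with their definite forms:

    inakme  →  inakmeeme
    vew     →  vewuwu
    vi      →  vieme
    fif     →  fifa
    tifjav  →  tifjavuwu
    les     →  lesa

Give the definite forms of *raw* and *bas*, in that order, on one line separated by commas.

rawuwu, basa

The alternation tracks the final sound of the stem — -a when the stem ends in a voiceless consonant (*fif*, *les*); -uwu when the stem ends in a voiced consonant (*vew*, *tifjav*); -eme when the stem ends in a vowel (*inakme*, *vi*).
*raw*: final sound = /w/, a voiced consonant → -uwu → *rawuwu*.
*bas*: final sound = /s/, a voiceless consonant → -a → *basa*.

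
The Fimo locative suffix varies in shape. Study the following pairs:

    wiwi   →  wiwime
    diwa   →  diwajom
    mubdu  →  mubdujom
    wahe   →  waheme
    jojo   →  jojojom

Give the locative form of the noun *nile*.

nileme

The suffix is conditioned by the last vowel: -me when the last vowel of the stem is a front vowel (*wiwi*, *wahe*); -jom when the last vowel of the stem is a back vowel (*diwa*, *mubdu*, *jojo*).
*nile*: last vowel = /e/, a front vowel → -me → *nileme*.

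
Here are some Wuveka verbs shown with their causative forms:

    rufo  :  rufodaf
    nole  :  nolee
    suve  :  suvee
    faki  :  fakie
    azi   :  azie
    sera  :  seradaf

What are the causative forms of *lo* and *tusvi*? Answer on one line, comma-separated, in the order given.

The alternation tracks the last vowel of the stem — -e when the last vowel of the stem is a front vowel (*nole*, *suve*, *faki*, *azi*); -daf when the last vowel of the stem is a back vowel (*rufo*, *sera*).
*lo*: last vowel = /o/, a back vowel → -daf → *lodaf*.
*tusvi* — last vowel /i/ (a front vowel) → -e → *tusvie*.

lodaf, tusvie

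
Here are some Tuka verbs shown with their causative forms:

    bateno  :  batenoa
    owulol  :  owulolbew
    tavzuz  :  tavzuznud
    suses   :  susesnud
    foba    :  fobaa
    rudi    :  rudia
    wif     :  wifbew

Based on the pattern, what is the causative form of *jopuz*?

The alternation tracks the final sound of the stem — -nud when the stem ends in a sibilant (*tavzuz*, *suses*); -bew when the stem ends in a non-sibilant consonant (*owulol*, *wif*); -a when the stem ends in a vowel (*bateno*, *foba*, *rudi*).
The final sound of *jopuz* is /z/, which is a sibilant, so the suffix is -nud, giving *jopuznud*.

jopuznud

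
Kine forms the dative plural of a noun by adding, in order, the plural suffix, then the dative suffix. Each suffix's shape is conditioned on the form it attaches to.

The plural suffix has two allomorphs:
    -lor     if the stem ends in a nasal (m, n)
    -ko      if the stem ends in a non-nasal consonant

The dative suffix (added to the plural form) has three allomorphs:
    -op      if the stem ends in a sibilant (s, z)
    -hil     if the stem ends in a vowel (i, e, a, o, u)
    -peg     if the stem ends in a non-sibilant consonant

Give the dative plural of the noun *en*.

The final consonant of *en* is /n/, which is a nasal, so the plural suffix is -lor, giving *enlor*.
Since the final sound of the plural form *enlor* is /r/ (a non-sibilant consonant), it takes -peg, giving *enlorpeg*.

enlorpeg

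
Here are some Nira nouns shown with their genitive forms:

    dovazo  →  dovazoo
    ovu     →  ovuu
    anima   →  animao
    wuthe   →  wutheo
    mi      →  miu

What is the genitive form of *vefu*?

The alternation tracks the last vowel of the stem — -u when the last vowel of the stem is a high vowel (*ovu*, *mi*); -o when the last vowel of the stem is a non-high vowel (*dovazo*, *anima*, *wuthe*).
Since the last vowel of *vefu* is /u/ (a high vowel), it takes -u, giving *vefuu*.

vefuu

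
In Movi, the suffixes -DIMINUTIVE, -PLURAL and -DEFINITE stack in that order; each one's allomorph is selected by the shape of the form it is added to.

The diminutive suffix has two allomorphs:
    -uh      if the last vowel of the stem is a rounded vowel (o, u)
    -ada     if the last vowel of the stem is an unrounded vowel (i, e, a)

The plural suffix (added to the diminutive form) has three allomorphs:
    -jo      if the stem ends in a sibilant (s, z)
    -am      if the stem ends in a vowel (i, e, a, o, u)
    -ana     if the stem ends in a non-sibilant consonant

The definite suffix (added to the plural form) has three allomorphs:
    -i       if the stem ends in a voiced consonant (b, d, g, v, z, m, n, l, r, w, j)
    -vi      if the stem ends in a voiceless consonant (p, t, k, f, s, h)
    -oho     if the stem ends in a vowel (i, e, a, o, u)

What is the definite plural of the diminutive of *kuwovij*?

*kuwovij*: last vowel = /i/, an unrounded vowel → -ada → *kuwovijada*.
The diminutive form *kuwovijada*: final sound = /a/, a vowel → -am → *kuwovijadaam*.
The final sound of the plural form *kuwovijadaam* is /m/, which is a voiced consonant, so the definite suffix is -i, giving *kuwovijadaami*.

kuwovijadaami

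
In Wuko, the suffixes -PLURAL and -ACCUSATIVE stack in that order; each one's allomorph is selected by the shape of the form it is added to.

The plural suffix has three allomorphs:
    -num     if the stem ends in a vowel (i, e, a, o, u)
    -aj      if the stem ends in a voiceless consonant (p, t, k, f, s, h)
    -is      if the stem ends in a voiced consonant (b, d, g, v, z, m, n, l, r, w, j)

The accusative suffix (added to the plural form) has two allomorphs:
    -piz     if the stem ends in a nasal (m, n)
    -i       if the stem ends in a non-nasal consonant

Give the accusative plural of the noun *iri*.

*iri* — final sound /i/ (a vowel) → -num → *irinum*.
The final consonant of the plural form *irinum* is /m/, which is a nasal, so the accusative suffix is -piz, giving *irinumpiz*.

irinumpiz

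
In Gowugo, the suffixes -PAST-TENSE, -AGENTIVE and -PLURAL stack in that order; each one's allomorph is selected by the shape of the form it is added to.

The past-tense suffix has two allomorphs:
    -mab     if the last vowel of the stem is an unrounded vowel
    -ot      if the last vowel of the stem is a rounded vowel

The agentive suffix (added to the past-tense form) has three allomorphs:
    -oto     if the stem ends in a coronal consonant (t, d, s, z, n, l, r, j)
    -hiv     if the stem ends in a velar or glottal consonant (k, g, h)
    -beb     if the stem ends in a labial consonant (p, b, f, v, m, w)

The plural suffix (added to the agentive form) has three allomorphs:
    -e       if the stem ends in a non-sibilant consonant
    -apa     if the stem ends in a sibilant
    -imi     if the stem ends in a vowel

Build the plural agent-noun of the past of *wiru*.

wiruototoimi

Since the last vowel of *wiru* is /u/ (a rounded vowel), it takes -ot, giving *wiruot*.
The final consonant of the past-tense form *wiruot* is /t/, which is coronal, so the agentive suffix is -oto, giving *wiruototo*.
Since the final sound of the agentive form *wiruototo* is /o/ (a vowel), it takes -imi, giving *wiruototoimi*.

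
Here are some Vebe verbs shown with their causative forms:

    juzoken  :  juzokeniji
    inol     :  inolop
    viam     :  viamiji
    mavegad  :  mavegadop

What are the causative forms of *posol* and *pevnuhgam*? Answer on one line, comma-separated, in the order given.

posolop, pevnuhgamiji

The pattern is nasality of the final consonant: -iji when the stem ends in a nasal (*juzoken*, *viam*); -op when the stem ends in a non-nasal consonant (*inol*, *mavegad*).
*posol* — final consonant /l/ (non-nasal) → -op → *posolop*.
*pevnuhgam*: final consonant = /m/, a nasal → -iji → *pevnuhgamiji*.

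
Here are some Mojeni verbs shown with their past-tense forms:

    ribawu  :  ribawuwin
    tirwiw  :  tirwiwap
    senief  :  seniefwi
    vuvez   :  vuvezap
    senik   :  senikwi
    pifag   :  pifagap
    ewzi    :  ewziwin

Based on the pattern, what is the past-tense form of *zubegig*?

zubegigap

The suffix is conditioned by the final sound: -wi when the stem ends in a voiceless consonant (*senief*, *senik*); -ap when the stem ends in a voiced consonant (*tirwiw*, *vuvez*, *pifag*); -win when the stem ends in a vowel (*ribawu*, *ewzi*).
The final sound of *zubegig* is /g/, which is a voiced consonant, so the suffix is -ap, giving *zubegigap*.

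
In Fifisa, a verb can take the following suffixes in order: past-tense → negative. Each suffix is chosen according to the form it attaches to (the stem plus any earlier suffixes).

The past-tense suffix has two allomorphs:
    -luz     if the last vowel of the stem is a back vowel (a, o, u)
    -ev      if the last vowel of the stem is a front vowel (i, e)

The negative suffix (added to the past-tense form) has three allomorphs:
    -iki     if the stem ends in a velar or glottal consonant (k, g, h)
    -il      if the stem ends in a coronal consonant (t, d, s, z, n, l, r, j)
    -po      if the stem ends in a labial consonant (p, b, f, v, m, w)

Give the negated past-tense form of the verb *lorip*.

The last vowel of *lorip* is /i/, which is a front vowel, so the past-tense suffix is -ev, giving *loripev*.
The past-tense form *loripev* — final consonant /v/ (labial) → -po → *loripevpo*.

loripevpo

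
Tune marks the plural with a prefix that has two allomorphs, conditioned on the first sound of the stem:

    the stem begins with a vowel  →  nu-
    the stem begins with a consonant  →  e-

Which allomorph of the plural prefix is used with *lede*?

*lede* — first sound /l/ (a consonant) → e-.

e-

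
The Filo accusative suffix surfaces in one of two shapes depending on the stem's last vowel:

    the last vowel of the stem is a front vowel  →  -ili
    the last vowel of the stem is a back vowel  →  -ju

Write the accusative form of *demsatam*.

*demsatam*: last vowel = /a/, a back vowel → -ju → *demsatamju*.

demsatamju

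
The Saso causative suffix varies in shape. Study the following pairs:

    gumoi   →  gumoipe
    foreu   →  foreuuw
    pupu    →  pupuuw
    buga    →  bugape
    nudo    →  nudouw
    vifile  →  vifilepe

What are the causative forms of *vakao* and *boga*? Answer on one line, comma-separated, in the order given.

Looking at the last vowel of each stem: -uw when the last vowel of the stem is a rounded vowel (*foreu*, *pupu*, *nudo*); -pe when the last vowel of the stem is an unrounded vowel (*gumoi*, *buga*, *vifile*).
The last vowel of *vakao* is /o/, which is a rounded vowel, so the suffix is -uw, giving *vakaouw*.
The last vowel of *boga* is /a/, which is an unrounded vowel, so the suffix is -pe, giving *bogape*.

vakaouw, bogape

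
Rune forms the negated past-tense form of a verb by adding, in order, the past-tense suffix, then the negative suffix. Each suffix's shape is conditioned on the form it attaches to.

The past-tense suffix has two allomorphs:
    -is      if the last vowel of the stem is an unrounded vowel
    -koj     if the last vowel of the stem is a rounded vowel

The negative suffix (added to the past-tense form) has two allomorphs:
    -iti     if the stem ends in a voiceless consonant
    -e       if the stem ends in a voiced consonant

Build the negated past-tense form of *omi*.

omiisiti

*omi* — last vowel /i/ (an unrounded vowel) → -is → *omiis*.
The past-tense form *omiis* — final consonant /s/ (voiceless) → -iti → *omiisiti*.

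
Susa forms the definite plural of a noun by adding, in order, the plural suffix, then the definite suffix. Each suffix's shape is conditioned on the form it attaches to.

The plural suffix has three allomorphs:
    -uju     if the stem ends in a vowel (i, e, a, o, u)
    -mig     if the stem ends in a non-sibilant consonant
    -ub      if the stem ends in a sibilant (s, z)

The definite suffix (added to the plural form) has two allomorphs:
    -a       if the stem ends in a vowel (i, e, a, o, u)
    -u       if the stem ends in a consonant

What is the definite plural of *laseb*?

lasebmigu

The final sound of *laseb* is /b/, which is a non-sibilant consonant, so the plural suffix is -mig, giving *lasebmig*.
The plural form *lasebmig*: final sound = /g/, a consonant → -u → *lasebmigu*.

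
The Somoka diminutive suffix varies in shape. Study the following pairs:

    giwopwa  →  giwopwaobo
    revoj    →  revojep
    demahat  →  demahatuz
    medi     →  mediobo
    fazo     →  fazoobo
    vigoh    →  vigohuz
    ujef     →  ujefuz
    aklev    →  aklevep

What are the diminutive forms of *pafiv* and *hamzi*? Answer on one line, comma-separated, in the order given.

Looking at the final sound of each stem: -uz when the stem ends in a voiceless consonant (*demahat*, *vigoh*, *ujef*); -ep when the stem ends in a voiced consonant (*revoj*, *aklev*); -obo when the stem ends in a vowel (*giwopwa*, *medi*, *fazo*).
*pafiv* — final sound /v/ (a voiced consonant) → -ep → *pafivep*.
The final sound of *hamzi* is /i/, which is a vowel, so the suffix is -obo, giving *hamziobo*.

pafivep, hamziobo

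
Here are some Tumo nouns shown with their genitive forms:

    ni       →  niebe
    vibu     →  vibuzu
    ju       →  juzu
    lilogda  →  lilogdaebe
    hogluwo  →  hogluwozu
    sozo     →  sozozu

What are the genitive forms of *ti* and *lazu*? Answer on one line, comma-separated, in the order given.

The alternation tracks the last vowel of the stem — -zu when the last vowel of the stem is a rounded vowel (*vibu*, *ju*, *hogluwo*, *sozo*); -ebe when the last vowel of the stem is an unrounded vowel (*ni*, *lilogda*).
*ti*: last vowel = /i/, an unrounded vowel → -ebe → *tiebe*.
Since the last vowel of *lazu* is /u/ (a rounded vowel), it takes -zu, giving *lazuzu*.

tiebe, lazuzu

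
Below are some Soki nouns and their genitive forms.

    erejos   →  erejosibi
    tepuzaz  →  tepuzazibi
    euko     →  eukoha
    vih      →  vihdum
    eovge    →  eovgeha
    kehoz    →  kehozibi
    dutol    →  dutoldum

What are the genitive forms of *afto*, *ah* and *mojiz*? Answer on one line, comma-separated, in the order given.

Looking at the final sound of each stem: -ibi when the stem ends in a sibilant (*erejos*, *tepuzaz*, *kehoz*); -dum when the stem ends in a non-sibilant consonant (*vih*, *dutol*); -ha when the stem ends in a vowel (*euko*, *eovge*).
The final sound of *afto* is /o/, which is a vowel, so the suffix is -ha, giving *aftoha*.
The final sound of *ah* is /h/, which is a non-sibilant consonant, so the suffix is -dum, giving *ahdum*.
The final sound of *mojiz* is /z/, which is a sibilant, so the suffix is -ibi, giving *mojizibi*.

aftoha, ahdum, mojizibi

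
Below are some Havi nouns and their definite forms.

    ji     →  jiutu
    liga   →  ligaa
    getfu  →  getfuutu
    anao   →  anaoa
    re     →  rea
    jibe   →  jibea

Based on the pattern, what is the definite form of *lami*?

lamiutu

The pattern is height harmony: -utu when the last vowel of the stem is a high vowel (*ji*, *getfu*); -a when the last vowel of the stem is a non-high vowel (*liga*, *anao*, *re*, *jibe*).
*lami* — last vowel /i/ (a high vowel) → -utu → *lamiutu*.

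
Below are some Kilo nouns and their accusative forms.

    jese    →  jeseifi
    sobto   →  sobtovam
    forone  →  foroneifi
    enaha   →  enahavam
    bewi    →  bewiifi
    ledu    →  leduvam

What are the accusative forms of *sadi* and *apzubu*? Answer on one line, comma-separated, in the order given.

The pattern is front/back vowel harmony: -ifi when the last vowel of the stem is a front vowel (*jese*, *forone*, *bewi*); -vam when the last vowel of the stem is a back vowel (*sobto*, *enaha*, *ledu*).
The last vowel of *sadi* is /i/, which is a front vowel, so the suffix is -ifi, giving *sadiifi*.
*apzubu* — last vowel /u/ (a back vowel) → -vam → *apzubuvam*.

sadiifi, apzubuvam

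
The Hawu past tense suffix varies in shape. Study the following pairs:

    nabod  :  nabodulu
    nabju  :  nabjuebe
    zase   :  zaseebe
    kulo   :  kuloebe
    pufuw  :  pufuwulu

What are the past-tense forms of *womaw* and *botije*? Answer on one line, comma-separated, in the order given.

The pattern is consonant vs. vowel: -ulu when the stem ends in a consonant (*nabod*, *pufuw*); -ebe when the stem ends in a vowel (*nabju*, *zase*, *kulo*).
The final sound of *womaw* is /w/, which is a consonant, so the suffix is -ulu, giving *womawulu*.
Since the final sound of *botije* is /e/ (a vowel), it takes -ebe, giving *botijeebe*.

womawulu, botijeebe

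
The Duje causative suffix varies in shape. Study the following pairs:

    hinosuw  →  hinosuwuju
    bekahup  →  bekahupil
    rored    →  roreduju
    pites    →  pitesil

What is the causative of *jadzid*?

The suffix is conditioned by the final consonant: -il when the stem ends in a voiceless consonant (*bekahup*, *pites*); -uju when the stem ends in a voiced consonant (*hinosuw*, *rored*).
Since the final consonant of *jadzid* is /d/ (voiced), it takes -uju, giving *jadziduju*.

jadziduju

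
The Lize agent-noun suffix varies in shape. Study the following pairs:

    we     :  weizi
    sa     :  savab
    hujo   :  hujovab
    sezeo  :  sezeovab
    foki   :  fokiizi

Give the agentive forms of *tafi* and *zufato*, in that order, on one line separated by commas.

tafiizi, zufatovab

The pattern is front/back vowel harmony: -izi when the last vowel of the stem is a front vowel (*we*, *foki*); -vab when the last vowel of the stem is a back vowel (*sa*, *hujo*, *sezeo*).
*tafi* — last vowel /i/ (a front vowel) → -izi → *tafiizi*.
*zufato*: last vowel = /o/, a back vowel → -vab → *zufatovab*.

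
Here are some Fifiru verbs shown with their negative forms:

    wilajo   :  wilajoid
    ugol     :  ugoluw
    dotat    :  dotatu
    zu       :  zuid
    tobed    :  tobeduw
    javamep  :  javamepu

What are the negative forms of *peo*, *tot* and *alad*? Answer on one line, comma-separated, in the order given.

Looking at the final sound of each stem: -u when the stem ends in a voiceless consonant (*dotat*, *javamep*); -uw when the stem ends in a voiced consonant (*ugol*, *tobed*); -id when the stem ends in a vowel (*wilajo*, *zu*).
The final sound of *peo* is /o/, which is a vowel, so the suffix is -id, giving *peoid*.
*tot*: final sound = /t/, a voiceless consonant → -u → *totu*.
The final sound of *alad* is /d/, which is a voiced consonant, so the suffix is -uw, giving *aladuw*.

peoid, totu, aladuw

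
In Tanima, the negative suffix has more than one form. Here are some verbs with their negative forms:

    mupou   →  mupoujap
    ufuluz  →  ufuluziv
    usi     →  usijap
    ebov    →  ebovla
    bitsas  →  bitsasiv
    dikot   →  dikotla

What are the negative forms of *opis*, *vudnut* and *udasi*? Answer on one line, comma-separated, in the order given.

The alternation tracks the final sound of the stem — -iv when the stem ends in a sibilant (*ufuluz*, *bitsas*); -la when the stem ends in a non-sibilant consonant (*ebov*, *dikot*); -jap when the stem ends in a vowel (*mupou*, *usi*).
Since the final sound of *opis* is /s/ (a sibilant), it takes -iv, giving *opisiv*.
Since the final sound of *vudnut* is /t/ (a non-sibilant consonant), it takes -la, giving *vudnutla*.
Since the final sound of *udasi* is /i/ (a vowel), it takes -jap, giving *udasijap*.

opisiv, vudnutla, udasijap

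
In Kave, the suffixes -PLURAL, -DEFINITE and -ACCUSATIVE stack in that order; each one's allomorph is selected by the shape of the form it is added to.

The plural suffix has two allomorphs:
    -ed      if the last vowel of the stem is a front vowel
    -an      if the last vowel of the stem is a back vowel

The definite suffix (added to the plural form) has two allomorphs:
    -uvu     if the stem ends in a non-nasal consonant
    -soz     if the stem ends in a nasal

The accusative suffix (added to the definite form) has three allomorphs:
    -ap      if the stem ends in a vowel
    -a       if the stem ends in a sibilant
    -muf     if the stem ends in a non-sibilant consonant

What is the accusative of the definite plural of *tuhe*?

Since the last vowel of *tuhe* is /e/ (a front vowel), it takes -ed, giving *tuheed*.
The plural form *tuheed*: final consonant = /d/, non-nasal → -uvu → *tuheeduvu*.
The final sound of the definite form *tuheeduvu* is /u/, which is a vowel, so the accusative suffix is -ap, giving *tuheeduvuap*.

tuheeduvuap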